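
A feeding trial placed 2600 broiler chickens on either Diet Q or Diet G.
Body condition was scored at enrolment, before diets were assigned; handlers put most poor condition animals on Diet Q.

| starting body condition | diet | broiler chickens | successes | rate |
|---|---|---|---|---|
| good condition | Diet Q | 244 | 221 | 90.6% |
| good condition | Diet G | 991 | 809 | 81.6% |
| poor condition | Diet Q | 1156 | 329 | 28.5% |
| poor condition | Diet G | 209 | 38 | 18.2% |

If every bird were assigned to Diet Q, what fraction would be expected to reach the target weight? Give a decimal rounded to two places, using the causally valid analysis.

0.58

Starting body condition is set before the diet has any effect — it is not caused by the diet — and it independently drives the outcome. That makes it a confounder, so the causal comparison is within starting body condition levels.
Standardising Diet Q to the population starting body condition mix: 0.475·221/244 + 0.525·329/1156 = 0.580.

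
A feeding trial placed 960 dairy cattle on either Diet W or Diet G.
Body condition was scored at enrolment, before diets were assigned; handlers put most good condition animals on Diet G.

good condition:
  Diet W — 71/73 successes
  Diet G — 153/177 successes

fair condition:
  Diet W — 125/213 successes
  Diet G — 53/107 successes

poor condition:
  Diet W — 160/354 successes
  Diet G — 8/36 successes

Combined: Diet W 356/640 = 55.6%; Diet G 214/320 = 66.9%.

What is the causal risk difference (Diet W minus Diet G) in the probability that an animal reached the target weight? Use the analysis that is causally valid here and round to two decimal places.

+0.15

Starting body condition satisfies the back-door criterion: it is not a descendant of the diet, and it blocks the spurious path from diet to outcome. Adjusting for it (i.e., using the within-starting body condition rates) gives the causal effect.
Adjusting over the population distribution of starting body condition: 0.260·(0.973−0.864) + 0.333·(0.587−0.495) + 0.406·(0.452−0.222) = +0.152.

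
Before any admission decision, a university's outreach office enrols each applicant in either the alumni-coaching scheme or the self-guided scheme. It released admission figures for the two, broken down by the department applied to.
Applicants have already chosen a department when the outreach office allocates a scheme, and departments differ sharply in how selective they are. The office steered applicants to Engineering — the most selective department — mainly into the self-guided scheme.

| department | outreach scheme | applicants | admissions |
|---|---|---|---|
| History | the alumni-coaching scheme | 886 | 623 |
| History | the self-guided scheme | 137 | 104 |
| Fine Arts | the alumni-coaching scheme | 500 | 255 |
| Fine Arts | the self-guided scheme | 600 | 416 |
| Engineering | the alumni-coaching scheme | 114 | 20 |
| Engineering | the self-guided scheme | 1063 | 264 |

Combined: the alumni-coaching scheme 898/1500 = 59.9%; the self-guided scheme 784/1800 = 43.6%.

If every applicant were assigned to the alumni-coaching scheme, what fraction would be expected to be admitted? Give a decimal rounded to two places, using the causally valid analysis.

0.45

the self-guided scheme is higher inside every department stratum but the alumni-coaching scheme is higher in aggregate. Whether to stratify depends on how department relates to the outreach scheme.
Here department is a common cause — it drives both which outreach scheme a case falls under and the outcome. The crude comparison mixes populations; the stratum-specific rates are the causally relevant ones.
Standardising the alumni-coaching scheme to the population department mix: 0.310·623/886 + 0.333·255/500 + 0.357·20/114 = 0.451.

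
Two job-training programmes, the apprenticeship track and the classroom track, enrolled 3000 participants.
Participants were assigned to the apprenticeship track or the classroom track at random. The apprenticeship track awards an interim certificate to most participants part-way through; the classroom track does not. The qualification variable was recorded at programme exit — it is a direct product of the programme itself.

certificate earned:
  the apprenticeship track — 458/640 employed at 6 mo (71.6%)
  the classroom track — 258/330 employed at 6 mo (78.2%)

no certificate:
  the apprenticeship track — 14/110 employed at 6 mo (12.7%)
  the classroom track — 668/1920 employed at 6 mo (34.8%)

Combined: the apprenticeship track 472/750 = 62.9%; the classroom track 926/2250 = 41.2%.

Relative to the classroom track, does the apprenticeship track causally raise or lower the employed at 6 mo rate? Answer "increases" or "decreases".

Qualification attained during the programme lies on the pathway programme → qualification attained during the programme → outcome, so adjusting for it blocks the indirect effect. For the total causal effect of programme, use the unadjusted pooled rates.
Pooled: the apprenticeship track 62.9% vs the classroom track 41.2%; the apprenticeship track is higher overall.

increases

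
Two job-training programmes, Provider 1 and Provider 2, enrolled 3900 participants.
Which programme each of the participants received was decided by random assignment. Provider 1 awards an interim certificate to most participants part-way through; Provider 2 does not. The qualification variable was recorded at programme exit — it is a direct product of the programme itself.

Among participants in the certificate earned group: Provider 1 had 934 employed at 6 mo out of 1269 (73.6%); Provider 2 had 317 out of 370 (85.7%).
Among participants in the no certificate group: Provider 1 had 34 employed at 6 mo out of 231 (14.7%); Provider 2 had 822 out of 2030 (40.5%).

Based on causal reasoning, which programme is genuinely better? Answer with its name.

Qualification attained during the programme here is a post-treatment variable shaped by the programme; conditioning on it would introduce bias rather than remove it. The overall comparison is the causal one.
Pooled: Provider 1 64.5% vs Provider 2 47.5%; Provider 1 is higher overall.

Provider 1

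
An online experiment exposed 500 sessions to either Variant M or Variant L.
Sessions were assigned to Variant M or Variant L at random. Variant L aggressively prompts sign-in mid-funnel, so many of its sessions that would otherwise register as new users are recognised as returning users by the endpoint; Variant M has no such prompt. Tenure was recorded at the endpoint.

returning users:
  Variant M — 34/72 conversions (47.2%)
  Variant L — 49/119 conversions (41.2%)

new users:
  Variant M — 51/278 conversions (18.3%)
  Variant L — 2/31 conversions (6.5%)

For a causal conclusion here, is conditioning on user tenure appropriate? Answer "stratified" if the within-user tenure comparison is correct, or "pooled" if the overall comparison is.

The stratified and pooled comparisons disagree (Variant M wins within each user tenure; Variant L wins overall), so the answer turns on the causal role of user tenure.
The distribution of user tenure is itself part of what the variant does — it is an intermediate outcome. Holding it fixed would remove that part of the effect; the total effect is the pooled difference.
Pooled: Variant M 24.3% vs Variant L 34.0%; Variant L is higher overall.

pooled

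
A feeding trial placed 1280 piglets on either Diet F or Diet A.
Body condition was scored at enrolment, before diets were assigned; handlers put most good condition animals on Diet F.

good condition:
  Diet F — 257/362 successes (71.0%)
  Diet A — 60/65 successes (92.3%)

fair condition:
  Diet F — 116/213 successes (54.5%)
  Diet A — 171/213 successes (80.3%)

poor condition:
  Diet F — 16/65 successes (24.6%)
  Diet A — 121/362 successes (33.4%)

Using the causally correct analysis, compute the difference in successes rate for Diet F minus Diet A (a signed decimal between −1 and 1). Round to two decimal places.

-0.19

Starting body condition satisfies the back-door criterion: it is not a descendant of the diet, and it blocks the spurious path from diet to outcome. Adjusting for it (i.e., using the within-starting body condition rates) gives the causal effect.
Adjusting over the population distribution of starting body condition: 0.334·(0.710−0.923) + 0.333·(0.545−0.803) + 0.334·(0.246−0.334) = -0.186.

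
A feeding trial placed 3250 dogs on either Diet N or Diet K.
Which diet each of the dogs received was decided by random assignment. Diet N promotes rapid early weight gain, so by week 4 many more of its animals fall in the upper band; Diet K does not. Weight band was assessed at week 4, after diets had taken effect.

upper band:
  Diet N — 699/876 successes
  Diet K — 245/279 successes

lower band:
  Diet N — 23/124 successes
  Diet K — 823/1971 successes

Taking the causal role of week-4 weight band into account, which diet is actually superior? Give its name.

Diet N

The stratified and pooled comparisons disagree (Diet K wins within each week-4 weight band; Diet N wins overall), so the answer turns on the causal role of week-4 weight band.
Week-4 weight band here is a post-treatment variable shaped by the diet; conditioning on it would introduce bias rather than remove it. The overall comparison is the causal one.
Pooled: Diet N 72.2% vs Diet K 47.5%; Diet N is higher overall.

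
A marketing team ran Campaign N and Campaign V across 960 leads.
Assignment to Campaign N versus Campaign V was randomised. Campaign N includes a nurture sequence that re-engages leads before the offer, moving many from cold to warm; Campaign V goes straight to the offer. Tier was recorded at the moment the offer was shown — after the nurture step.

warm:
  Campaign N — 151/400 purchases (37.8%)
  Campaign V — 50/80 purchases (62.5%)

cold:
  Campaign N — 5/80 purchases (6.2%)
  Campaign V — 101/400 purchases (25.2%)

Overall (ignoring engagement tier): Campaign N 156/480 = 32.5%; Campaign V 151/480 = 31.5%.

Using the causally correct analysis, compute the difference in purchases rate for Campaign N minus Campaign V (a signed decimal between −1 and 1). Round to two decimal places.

+0.01

The distribution of engagement tier is itself part of what the campaign does — it is an intermediate outcome. Holding it fixed would remove that part of the effect; the total effect is the pooled difference.
The causal difference is the pooled difference: 0.325 − 0.315 = +0.010.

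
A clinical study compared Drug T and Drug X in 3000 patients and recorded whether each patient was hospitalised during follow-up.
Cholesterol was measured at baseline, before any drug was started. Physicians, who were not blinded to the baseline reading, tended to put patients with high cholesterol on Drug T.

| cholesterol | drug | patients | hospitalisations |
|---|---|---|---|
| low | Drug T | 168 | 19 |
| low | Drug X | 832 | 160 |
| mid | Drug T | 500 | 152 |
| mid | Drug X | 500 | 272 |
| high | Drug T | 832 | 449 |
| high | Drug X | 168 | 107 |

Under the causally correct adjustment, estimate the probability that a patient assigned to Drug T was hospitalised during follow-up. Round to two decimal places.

0.32

Drug T is lower inside every cholesterol stratum but Drug X is lower in aggregate. Whether to stratify depends on how cholesterol relates to the drug.
Since cholesterol is a pre-existing factor (not a product of the drug) and it affects the outcome on its own, it is a confounder. The stratified rates, not the pooled rate, identify the causal effect.
Standardising Drug T to the population cholesterol mix: 0.333·19/168 + 0.333·152/500 + 0.333·449/832 = 0.319.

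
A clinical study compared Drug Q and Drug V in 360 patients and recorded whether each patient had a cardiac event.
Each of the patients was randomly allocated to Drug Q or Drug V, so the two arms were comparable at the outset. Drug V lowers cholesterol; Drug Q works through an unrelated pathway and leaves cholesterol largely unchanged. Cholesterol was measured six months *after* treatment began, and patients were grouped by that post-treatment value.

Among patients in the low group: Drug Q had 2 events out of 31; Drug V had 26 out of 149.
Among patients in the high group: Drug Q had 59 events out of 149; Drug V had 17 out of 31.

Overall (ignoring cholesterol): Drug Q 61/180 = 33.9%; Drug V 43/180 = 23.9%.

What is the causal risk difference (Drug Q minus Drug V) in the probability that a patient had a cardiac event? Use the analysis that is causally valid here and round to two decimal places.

Cholesterol is downstream of the drug. One should not condition on a consequence of treatment, so the overall rates are the right comparison.
The causal difference is the pooled difference: 0.339 − 0.239 = +0.100.

+0.10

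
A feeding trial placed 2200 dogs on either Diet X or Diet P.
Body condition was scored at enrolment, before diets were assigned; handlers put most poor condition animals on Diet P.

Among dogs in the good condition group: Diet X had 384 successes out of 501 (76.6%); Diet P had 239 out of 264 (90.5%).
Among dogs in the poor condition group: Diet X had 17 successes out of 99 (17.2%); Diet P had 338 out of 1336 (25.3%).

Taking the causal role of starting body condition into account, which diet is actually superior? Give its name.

Nothing the diet does changes starting body condition; the imbalance is an allocation artefact. With starting body condition also predicting the outcome, the pooled figure is confounded, and the within-stratum comparison is the causal one.
Within each level — good condition: 76.6% vs 90.5%; poor condition: 17.2% vs 25.3% — Diet P is higher every time.

Diet P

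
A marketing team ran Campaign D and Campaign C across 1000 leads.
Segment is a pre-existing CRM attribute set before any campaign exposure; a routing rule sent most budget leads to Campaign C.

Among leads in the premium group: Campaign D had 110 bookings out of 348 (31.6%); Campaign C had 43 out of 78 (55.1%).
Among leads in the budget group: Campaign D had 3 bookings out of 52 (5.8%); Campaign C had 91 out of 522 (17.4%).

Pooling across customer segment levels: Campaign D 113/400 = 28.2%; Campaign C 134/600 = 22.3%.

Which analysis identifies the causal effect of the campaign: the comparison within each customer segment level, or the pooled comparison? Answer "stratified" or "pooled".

Within every customer segment level Campaign C has the higher rate, yet pooled Campaign D does — Simpson's reversal.
Here customer segment is a common cause — it drives both which campaign a case falls under and the outcome. The crude comparison mixes populations; the stratum-specific rates are the causally relevant ones.
Within each level — premium: 31.6% vs 55.1%; budget: 5.8% vs 17.4% — Campaign C is higher every time.

stratified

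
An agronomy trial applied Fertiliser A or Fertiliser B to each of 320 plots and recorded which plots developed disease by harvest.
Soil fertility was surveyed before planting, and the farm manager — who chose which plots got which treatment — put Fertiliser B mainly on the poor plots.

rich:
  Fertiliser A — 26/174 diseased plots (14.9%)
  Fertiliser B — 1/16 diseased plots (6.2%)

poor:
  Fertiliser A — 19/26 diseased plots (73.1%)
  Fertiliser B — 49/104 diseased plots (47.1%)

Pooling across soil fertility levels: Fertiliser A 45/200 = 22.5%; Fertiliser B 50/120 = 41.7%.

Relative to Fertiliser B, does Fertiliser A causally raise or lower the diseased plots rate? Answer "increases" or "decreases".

increases

Soil fertility satisfies the back-door criterion: it is not a descendant of the fertiliser, and it blocks the spurious path from fertiliser to outcome. Adjusting for it (i.e., using the within-soil fertility rates) gives the causal effect.
Within each level — rich: 14.9% vs 6.2%; poor: 73.1% vs 47.1% — Fertiliser B is lower every time.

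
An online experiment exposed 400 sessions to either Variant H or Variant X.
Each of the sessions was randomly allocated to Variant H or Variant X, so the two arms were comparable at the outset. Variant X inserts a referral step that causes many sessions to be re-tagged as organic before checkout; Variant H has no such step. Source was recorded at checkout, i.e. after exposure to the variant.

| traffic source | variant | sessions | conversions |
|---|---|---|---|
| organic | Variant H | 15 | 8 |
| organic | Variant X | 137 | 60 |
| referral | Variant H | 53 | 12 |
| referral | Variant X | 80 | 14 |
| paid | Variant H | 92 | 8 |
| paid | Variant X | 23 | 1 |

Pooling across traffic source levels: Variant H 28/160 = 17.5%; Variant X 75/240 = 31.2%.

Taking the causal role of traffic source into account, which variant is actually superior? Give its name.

Traffic source here is a post-treatment variable shaped by the variant; conditioning on it would introduce bias rather than remove it. The overall comparison is the causal one.
Pooled: Variant H 17.5% vs Variant X 31.2%; Variant X is higher overall.

Variant X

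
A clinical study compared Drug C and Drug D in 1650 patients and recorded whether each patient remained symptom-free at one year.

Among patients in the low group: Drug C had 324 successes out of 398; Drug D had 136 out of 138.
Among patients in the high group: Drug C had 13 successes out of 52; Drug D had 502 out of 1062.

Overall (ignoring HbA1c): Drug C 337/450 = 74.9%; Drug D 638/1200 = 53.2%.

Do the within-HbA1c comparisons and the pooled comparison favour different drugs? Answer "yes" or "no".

Within each HbA1c level (low 81.4% vs 98.6%; high 25.0% vs 47.3%), Drug D has the higher rate every time. Pooled: 74.9% vs 53.2% — Drug C has the higher rate overall. The two comparisons disagree.

yes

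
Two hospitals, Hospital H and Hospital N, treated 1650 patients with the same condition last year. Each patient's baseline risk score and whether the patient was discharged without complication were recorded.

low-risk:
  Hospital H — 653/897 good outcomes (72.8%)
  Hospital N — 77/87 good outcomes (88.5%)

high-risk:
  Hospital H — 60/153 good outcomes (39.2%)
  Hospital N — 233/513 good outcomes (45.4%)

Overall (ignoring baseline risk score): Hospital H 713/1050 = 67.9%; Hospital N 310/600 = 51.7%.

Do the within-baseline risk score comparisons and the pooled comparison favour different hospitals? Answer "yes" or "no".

Within each baseline risk score level (low-risk 72.8% vs 88.5%; high-risk 39.2% vs 45.4%), Hospital N has the higher rate every time. Pooled: 67.9% vs 51.7% — Hospital H has the higher rate overall. The two comparisons disagree.

yes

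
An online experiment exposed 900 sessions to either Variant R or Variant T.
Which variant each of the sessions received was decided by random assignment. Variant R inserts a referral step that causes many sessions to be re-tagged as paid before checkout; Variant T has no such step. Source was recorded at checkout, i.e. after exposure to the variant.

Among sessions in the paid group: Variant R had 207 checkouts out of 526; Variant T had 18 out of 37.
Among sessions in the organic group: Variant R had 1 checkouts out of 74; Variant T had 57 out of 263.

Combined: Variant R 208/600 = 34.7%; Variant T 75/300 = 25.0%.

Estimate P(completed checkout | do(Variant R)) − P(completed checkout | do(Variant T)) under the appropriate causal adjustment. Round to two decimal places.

+0.10

The traffic source-specific comparison favours Variant T throughout, but the pooled figures favour Variant R. The question is whether to condition on traffic source.
Because the variant influences traffic source, traffic source is a post-treatment mediator, not a confounder. Stratifying on it would bias the estimate; the causal effect is the crude pooled difference.
The causal difference is the pooled difference: 0.347 − 0.250 = +0.097.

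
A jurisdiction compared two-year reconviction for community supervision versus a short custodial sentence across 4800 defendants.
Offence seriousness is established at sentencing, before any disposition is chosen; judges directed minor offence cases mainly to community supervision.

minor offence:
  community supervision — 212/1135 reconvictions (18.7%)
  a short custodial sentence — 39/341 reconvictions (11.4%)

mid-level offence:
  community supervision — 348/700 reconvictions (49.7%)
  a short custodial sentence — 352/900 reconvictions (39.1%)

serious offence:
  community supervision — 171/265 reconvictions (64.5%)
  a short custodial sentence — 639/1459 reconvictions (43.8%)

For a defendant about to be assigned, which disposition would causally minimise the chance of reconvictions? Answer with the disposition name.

Within every offence seriousness level a short custodial sentence has the lower rate, yet pooled community supervision does — Simpson's reversal.
Offence seriousness satisfies the back-door criterion: it is not a descendant of the disposition, and it blocks the spurious path from disposition to outcome. Adjusting for it (i.e., using the within-offence seriousness rates) gives the causal effect.
Within each level — minor offence: 18.7% vs 11.4%; mid-level offence: 49.7% vs 39.1%; serious offence: 64.5% vs 43.8% — a short custodial sentence is lower every time.

a short custodial sentence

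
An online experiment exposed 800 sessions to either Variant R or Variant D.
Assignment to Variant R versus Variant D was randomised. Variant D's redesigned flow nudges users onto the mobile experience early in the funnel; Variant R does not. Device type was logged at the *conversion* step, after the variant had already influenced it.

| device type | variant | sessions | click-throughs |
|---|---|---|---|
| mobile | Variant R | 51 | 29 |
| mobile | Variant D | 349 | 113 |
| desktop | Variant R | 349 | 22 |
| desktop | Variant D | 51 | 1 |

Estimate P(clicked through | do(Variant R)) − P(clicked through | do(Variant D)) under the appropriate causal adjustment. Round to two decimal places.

Device type here is a post-treatment variable shaped by the variant; conditioning on it would introduce bias rather than remove it. The overall comparison is the causal one.
The causal difference is the pooled difference: 0.128 − 0.285 = -0.158.

-0.16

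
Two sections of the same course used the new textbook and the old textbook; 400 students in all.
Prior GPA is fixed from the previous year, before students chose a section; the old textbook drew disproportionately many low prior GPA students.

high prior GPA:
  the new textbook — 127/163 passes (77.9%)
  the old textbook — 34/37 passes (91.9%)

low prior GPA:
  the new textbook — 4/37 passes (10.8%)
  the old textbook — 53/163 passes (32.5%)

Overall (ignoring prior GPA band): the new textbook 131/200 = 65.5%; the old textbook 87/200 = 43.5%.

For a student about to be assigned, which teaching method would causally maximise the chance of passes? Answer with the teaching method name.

the old textbook

Within every prior GPA band level the old textbook has the higher rate, yet pooled the new textbook does — Simpson's reversal.
Here prior GPA band is a common cause — it drives both which teaching method a case falls under and the outcome. The crude comparison mixes populations; the stratum-specific rates are the causally relevant ones.
Within each level — high prior GPA: 77.9% vs 91.9%; low prior GPA: 10.8% vs 32.5% — the old textbook is higher every time.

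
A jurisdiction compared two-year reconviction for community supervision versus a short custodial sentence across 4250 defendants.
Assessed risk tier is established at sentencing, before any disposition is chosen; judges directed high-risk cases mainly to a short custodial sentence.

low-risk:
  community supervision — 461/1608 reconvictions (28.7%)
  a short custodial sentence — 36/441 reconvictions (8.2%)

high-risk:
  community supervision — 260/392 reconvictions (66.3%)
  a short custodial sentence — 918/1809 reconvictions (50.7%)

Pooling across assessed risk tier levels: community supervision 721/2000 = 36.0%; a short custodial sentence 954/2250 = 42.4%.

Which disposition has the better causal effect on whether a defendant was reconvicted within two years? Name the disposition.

a short custodial sentence is lower inside every assessed risk tier stratum but community supervision is lower in aggregate. Whether to stratify depends on how assessed risk tier relates to the disposition.
Since assessed risk tier is a pre-existing factor (not a product of the disposition) and it affects the outcome on its own, it is a confounder. The stratified rates, not the pooled rate, identify the causal effect.
Within each level — low-risk: 28.7% vs 8.2%; high-risk: 66.3% vs 50.7% — a short custodial sentence is lower every time.

a short custodial sentence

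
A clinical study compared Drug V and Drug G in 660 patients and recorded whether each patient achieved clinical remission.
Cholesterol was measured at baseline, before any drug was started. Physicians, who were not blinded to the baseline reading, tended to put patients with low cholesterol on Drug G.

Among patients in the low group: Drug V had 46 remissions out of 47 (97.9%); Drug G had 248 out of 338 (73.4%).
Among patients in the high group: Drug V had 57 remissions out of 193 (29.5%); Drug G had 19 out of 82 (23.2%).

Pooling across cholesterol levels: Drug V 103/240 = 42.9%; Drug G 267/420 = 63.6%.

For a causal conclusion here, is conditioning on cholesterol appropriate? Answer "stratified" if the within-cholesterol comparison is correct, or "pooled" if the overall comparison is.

stratified

Here cholesterol is a common cause — it drives both which drug a case falls under and the outcome. The crude comparison mixes populations; the stratum-specific rates are the causally relevant ones.
Within each level — low: 97.9% vs 73.4%; high: 29.5% vs 23.2% — Drug V is higher every time.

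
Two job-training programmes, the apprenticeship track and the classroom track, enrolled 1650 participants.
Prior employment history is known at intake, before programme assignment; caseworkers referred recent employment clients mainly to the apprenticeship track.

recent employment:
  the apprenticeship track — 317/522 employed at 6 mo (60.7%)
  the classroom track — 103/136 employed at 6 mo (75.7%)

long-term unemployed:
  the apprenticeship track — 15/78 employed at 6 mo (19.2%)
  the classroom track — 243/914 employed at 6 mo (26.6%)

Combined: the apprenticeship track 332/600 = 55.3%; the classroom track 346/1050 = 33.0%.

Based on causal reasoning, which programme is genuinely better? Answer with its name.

Here prior employment history is a common cause — it drives both which programme a case falls under and the outcome. The crude comparison mixes populations; the stratum-specific rates are the causally relevant ones.
Within each level — recent employment: 60.7% vs 75.7%; long-term unemployed: 19.2% vs 26.6% — the classroom track is higher every time.

the classroom track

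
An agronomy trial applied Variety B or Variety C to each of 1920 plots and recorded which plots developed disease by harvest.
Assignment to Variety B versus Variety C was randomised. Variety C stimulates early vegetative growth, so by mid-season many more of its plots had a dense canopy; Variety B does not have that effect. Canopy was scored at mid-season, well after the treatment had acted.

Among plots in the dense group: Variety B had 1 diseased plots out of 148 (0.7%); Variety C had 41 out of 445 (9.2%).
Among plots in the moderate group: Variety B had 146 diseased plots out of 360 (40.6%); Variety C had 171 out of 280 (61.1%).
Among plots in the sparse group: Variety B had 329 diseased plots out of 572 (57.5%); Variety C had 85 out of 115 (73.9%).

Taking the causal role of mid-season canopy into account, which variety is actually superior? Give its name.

The mid-season canopy-specific comparison favours Variety B throughout, but the pooled figures favour Variety C. The question is whether to condition on mid-season canopy.
Mid-season canopy is recorded after the variety and is itself shifted by it — it sits on the causal path from variety to outcome. Conditioning on a mediator would strip out part of the effect we want; the pooled comparison gives the total causal effect.
Pooled: Variety B 44.1% vs Variety C 35.4%; Variety C is lower overall.

Variety C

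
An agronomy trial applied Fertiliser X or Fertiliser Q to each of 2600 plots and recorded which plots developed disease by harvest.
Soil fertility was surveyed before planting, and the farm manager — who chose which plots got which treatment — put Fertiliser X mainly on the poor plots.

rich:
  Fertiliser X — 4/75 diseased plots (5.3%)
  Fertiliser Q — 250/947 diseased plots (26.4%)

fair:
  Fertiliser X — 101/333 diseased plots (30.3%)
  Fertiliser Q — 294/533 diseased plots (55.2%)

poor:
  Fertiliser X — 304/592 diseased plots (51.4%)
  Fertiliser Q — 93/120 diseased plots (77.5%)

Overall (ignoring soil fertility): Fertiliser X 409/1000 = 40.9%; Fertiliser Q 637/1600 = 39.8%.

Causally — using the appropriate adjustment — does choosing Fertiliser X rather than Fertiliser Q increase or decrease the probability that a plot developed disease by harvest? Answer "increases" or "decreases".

The soil fertility-specific comparison favours Fertiliser X throughout, but the pooled figures favour Fertiliser Q. The question is whether to condition on soil fertility.
Since soil fertility is a pre-existing factor (not a product of the fertiliser) and it affects the outcome on its own, it is a confounder. The stratified rates, not the pooled rate, identify the causal effect.
Within each level — rich: 5.3% vs 26.4%; fair: 30.3% vs 55.2%; poor: 51.4% vs 77.5% — Fertiliser X is lower every time.

decreases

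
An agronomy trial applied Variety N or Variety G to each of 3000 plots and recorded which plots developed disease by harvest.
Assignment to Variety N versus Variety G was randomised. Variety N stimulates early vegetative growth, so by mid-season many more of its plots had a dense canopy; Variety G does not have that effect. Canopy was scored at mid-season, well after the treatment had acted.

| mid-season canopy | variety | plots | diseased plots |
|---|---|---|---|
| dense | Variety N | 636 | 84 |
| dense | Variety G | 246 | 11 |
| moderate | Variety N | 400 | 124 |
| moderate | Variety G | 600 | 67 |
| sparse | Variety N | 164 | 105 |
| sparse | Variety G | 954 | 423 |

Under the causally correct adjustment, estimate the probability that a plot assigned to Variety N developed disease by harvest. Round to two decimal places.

0.26

Within every mid-season canopy level Variety G has the lower rate, yet pooled Variety N does — Simpson's reversal.
Mid-season canopy lies on the pathway variety → mid-season canopy → outcome, so adjusting for it blocks the indirect effect. For the total causal effect of variety, use the unadjusted pooled rates.
So P(outcome | do(Variety N)) is just the pooled rate for Variety N: 313/1200 = 0.261.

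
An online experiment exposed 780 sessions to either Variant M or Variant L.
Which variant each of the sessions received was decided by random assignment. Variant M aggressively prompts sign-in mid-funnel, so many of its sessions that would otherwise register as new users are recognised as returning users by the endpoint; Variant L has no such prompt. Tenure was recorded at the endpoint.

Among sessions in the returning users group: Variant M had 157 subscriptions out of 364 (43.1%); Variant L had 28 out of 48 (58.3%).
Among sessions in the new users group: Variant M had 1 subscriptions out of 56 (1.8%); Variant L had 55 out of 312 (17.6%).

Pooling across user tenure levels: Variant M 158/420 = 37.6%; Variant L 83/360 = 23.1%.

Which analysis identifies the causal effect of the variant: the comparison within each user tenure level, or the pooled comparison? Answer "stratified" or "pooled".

pooled

The user tenure-specific comparison favours Variant L throughout, but the pooled figures favour Variant M. The question is whether to condition on user tenure.
Because the variant influences user tenure, user tenure is a post-treatment mediator, not a confounder. Stratifying on it would bias the estimate; the causal effect is the crude pooled difference.
Pooled: Variant M 37.6% vs Variant L 23.1%; Variant M is higher overall.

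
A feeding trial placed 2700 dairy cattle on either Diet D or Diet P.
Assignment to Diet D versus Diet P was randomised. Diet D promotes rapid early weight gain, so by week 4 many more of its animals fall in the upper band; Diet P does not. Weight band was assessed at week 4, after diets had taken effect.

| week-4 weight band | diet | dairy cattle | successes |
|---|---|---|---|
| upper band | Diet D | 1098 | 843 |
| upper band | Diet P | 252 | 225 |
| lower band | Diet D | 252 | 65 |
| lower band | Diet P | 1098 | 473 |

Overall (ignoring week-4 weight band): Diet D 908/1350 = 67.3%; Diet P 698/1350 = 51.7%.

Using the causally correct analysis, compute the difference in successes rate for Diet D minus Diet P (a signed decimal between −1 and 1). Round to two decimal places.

The stratified and pooled comparisons disagree (Diet P wins within each week-4 weight band; Diet D wins overall), so the answer turns on the causal role of week-4 weight band.
The distribution of week-4 weight band is itself part of what the diet does — it is an intermediate outcome. Holding it fixed would remove that part of the effect; the total effect is the pooled difference.
The causal difference is the pooled difference: 0.673 − 0.517 = +0.156.

+0.16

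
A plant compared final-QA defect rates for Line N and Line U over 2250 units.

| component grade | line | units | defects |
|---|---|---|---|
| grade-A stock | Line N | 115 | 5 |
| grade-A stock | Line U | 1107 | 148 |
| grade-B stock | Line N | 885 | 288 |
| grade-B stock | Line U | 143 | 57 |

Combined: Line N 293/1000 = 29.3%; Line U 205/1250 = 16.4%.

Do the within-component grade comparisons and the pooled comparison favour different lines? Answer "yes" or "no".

Within each component grade level (grade-A stock 4.3% vs 13.4%; grade-B stock 32.5% vs 39.9%), Line N has the lower rate every time. Pooled: 29.3% vs 16.4% — Line U has the lower rate overall. The two comparisons disagree.

yes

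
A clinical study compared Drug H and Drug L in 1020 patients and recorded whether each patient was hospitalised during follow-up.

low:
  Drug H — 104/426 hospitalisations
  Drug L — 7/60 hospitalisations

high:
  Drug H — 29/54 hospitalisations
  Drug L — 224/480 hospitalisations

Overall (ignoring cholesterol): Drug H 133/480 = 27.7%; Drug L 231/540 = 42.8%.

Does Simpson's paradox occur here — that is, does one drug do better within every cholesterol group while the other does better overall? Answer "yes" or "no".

Within each cholesterol level (low 24.4% vs 11.7%; high 53.7% vs 46.7%), Drug L has the lower rate every time. Pooled: 27.7% vs 42.8% — Drug H has the lower rate overall. The two comparisons disagree.

yes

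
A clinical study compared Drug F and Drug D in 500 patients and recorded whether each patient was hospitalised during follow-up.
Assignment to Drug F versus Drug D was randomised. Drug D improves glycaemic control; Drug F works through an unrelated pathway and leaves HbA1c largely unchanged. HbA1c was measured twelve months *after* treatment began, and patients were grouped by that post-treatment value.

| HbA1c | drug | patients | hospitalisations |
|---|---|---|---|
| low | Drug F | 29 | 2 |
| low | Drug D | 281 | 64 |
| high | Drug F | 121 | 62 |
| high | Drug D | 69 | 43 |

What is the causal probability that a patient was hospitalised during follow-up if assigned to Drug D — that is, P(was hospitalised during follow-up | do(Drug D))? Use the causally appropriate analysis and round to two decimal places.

The HbA1c-specific comparison favours Drug F throughout, but the pooled figures favour Drug D. The question is whether to condition on HbA1c.
HbA1c lies on the pathway drug → HbA1c → outcome, so adjusting for it blocks the indirect effect. For the total causal effect of drug, use the unadjusted pooled rates.
So P(outcome | do(Drug D)) is just the pooled rate for Drug D: 107/350 = 0.306.

0.31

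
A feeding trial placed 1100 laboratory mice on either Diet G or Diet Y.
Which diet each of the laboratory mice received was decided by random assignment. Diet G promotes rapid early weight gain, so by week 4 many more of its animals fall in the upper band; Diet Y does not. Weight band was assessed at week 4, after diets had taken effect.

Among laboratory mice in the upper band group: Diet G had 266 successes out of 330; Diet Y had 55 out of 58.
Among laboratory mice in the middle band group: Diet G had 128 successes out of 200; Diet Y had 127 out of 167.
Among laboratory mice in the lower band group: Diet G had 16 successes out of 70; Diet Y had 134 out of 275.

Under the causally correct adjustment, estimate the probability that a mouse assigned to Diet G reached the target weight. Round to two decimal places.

0.68

The stratified and pooled comparisons disagree (Diet Y wins within each week-4 weight band; Diet G wins overall), so the answer turns on the causal role of week-4 weight band.
The distribution of week-4 weight band is itself part of what the diet does — it is an intermediate outcome. Holding it fixed would remove that part of the effect; the total effect is the pooled difference.
So P(outcome | do(Diet G)) is just the pooled rate for Diet G: 410/600 = 0.683.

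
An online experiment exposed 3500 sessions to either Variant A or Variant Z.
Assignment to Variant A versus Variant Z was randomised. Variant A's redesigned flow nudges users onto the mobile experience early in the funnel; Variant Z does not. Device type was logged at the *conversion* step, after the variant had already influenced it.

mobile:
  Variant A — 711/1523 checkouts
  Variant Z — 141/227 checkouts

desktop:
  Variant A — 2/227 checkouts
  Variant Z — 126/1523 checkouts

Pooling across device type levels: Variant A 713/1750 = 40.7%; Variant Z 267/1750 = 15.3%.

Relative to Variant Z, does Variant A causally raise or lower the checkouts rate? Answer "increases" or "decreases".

increases

The device type-specific comparison favours Variant Z throughout, but the pooled figures favour Variant A. The question is whether to condition on device type.
Device type is downstream of the variant. One should not condition on a consequence of treatment, so the overall rates are the right comparison.
Pooled: Variant A 40.7% vs Variant Z 15.3%; Variant A is higher overall.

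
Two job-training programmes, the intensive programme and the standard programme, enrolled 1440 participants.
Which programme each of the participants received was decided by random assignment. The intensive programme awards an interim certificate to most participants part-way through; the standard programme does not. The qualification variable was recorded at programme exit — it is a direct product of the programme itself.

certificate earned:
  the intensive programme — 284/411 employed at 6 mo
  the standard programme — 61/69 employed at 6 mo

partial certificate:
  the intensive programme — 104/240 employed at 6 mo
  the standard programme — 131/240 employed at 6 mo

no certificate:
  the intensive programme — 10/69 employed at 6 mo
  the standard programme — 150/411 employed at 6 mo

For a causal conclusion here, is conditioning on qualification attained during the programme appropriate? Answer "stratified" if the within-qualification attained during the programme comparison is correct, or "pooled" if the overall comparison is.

pooled

Within every qualification attained during the programme level the standard programme has the higher rate, yet pooled the intensive programme does — Simpson's reversal.
Qualification attained during the programme lies on the pathway programme → qualification attained during the programme → outcome, so adjusting for it blocks the indirect effect. For the total causal effect of programme, use the unadjusted pooled rates.
Pooled: the intensive programme 55.3% vs the standard programme 47.5%; the intensive programme is higher overall.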